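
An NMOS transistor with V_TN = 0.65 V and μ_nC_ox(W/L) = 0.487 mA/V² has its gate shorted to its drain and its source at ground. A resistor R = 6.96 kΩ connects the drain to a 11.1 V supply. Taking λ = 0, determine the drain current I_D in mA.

With gate tied to drain, V_GS = V_DS ≥ V_GS − V_TN, so the device is in saturation.
KCL at the drain: ½ k_n (V_GS − V_TN)² = (V_DD − V_GS)/R.
Let x = V_GS − 0.65. Then 1.69 x² + x − 10.45 = 0, giving x = 2.21 V (positive root), so V_GS = 2.86 V.
I_D = (V_DD − V_GS)/R = (11.1 − 2.86) / 6.96 = 1.18 mA.

I_D = 1.18 mA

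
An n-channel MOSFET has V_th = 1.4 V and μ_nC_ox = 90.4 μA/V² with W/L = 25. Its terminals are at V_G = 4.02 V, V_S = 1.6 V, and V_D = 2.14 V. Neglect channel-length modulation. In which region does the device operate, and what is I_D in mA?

V_GS = V_G − V_S = 4.02 − 1.6 = 2.42 V; V_DS = V_D − V_S = 2.14 − 1.6 = 0.54 V.
k_n = μ_nC_ox · (W/L) = 2.26 mA/V².
V_ov = V_GS − V_th = 2.42 − 1.4 = 1.02 V.
Since V_DS = 0.54 V < V_ov = 1.02 V, the device is in the triode region.
I_D = k_n [V_ov · V_DS − ½ V_DS²] = 2.26 × [1.02 × 0.54 − 0.5 × 0.54²] = 0.915 mA.

Triode; I_D = 0.915 mA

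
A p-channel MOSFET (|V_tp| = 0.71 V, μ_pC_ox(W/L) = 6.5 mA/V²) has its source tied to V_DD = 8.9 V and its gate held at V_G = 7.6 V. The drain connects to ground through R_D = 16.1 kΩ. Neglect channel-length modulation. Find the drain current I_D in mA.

V_SG = V_DD − V_G = 8.9 − 7.6 = 1.3 V, so V_ov = 1.3 − 0.71 = 0.59 V.
Assume saturation: I_D = ½ k_p V_ov² = 0.5 × 6.5 × 0.59² = 1.13 mA, giving V_SD = V_DD − I_D R_D = 8.9 − 1.13 × 16.1 = -9.31 V.
But -9.31 V < V_ov = 0.59 V, so the device is actually in triode.
In triode I_D = k_p[V_ov V_SD − ½ V_SD²] and I_D = (V_DD − V_SD)/R_D. Equating: 52.3 V_SD² − 62.74 V_SD + 8.9 = 0, giving V_SD = 0.164 V (the root below V_ov).
I_D = (8.9 − 0.164) / 16.1 = 0.543 mA.

I_D = 0.543 mA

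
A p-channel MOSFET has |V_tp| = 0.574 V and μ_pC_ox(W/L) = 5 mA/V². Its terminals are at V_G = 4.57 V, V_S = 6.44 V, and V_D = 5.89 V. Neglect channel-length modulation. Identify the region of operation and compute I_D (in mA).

Triode; I_D = 2.81 mA

V_SG = V_S − V_G = 6.44 − 4.57 = 1.87 V; V_SD = V_S − V_D = 6.44 − 5.89 = 0.55 V.
V_ov = V_SG − |V_tp| = 1.87 − 0.574 = 1.3 V.
Since V_SD = 0.55 V < V_ov = 1.3 V, the device is in the triode region.
I_D = k_p [V_ov · V_SD − ½ V_SD²] = 5 × [1.3 × 0.55 − 0.5 × 0.55²] = 2.81 mA.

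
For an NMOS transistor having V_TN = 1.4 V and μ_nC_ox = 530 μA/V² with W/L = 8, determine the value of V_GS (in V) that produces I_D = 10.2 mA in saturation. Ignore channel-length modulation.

k_n = μ_nC_ox · (W/L) = 4.24 mA/V².
In saturation I_D = ½ k_n (V_GS − V_TN)², so V_GS − V_TN = √(2 I_D / k_n) = √(2 × 10.2 / 4.24) = 2.19 V.
V_GS = 1.4 + 2.19 = 3.59 V.

V_GS = 3.59 V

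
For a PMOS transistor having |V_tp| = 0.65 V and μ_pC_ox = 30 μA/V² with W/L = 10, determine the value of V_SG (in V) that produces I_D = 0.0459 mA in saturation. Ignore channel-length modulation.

k_p = μ_pC_ox · (W/L) = 0.3 mA/V².
In saturation I_D = ½ k_p (V_SG − |V_tp|)², so V_SG − |V_tp| = √(2 I_D / k_p) = √(2 × 0.0459 / 0.3) = 0.553 V.
V_SG = 0.65 + 0.553 = 1.2 V.

V_SG = 1.20 V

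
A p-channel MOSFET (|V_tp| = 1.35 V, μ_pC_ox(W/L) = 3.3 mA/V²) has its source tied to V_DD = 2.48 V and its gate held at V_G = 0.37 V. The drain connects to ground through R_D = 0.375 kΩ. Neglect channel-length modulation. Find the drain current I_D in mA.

I_D = 0.953 mA

V_SG = V_DD − V_G = 2.48 − 0.37 = 2.11 V, so V_ov = 2.11 − 1.35 = 0.76 V.
Assume saturation: I_D = ½ k_p V_ov² = 0.5 × 3.3 × 0.76² = 0.953 mA, giving V_SD = V_DD − I_D R_D = 2.48 − 0.953 × 0.375 = 2.12 V.
V_SD = 2.12 V ≥ V_ov = 0.76 V, confirming saturation.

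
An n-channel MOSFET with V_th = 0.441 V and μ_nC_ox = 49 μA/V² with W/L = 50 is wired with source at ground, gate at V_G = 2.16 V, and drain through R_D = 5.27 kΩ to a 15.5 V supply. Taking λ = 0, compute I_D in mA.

I_D = 2.77 mA

V_GS = V_G = 2.16 V, so V_ov = 2.16 − 0.441 = 1.72 V.
k_n = μ_nC_ox · (W/L) = 2.45 mA/V².
Assume saturation: I_D = ½ k_n V_ov² = 0.5 × 2.45 × 1.72² = 3.62 mA, giving V_DS = V_DD − I_D R_D = 15.5 − 3.62 × 5.27 = -3.58 V.
But -3.58 V < V_ov = 1.72 V, so the device is actually in triode.
In triode I_D = k_n[V_ov V_DS − ½ V_DS²] and I_D = (V_DD − V_DS)/R_D. Equating: 6.46 V_DS² − 23.19 V_DS + 15.5 = 0, giving V_DS = 0.887 V (the root below V_ov).
I_D = (15.5 − 0.887) / 5.27 = 2.77 mA.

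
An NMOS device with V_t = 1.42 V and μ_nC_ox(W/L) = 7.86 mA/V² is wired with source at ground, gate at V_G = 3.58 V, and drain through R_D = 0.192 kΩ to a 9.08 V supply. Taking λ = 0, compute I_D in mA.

I_D = 18.3 mA

V_GS = V_G = 3.58 V, so V_ov = 3.58 − 1.42 = 2.16 V.
Assume saturation: I_D = ½ k_n V_ov² = 0.5 × 7.86 × 2.16² = 18.3 mA, giving V_DS = V_DD − I_D R_D = 9.08 − 18.3 × 0.192 = 5.56 V.
V_DS = 5.56 V ≥ V_ov = 2.16 V, confirming saturation.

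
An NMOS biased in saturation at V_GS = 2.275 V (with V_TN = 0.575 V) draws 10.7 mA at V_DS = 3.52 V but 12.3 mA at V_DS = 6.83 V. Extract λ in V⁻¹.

With V_GS fixed, I_D ∝ (1 + λ V_DS) in saturation, so I_D2/I_D1 = (1 + λ V_DS2)/(1 + λ V_DS1).
12.3/10.7 = 1.15 = (1 + 6.83 λ)/(1 + 3.52 λ).
Solving: λ (I_D1 V_DS2 − I_D2 V_DS1) = I_D2 − I_D1, so λ = (12.3 − 10.7) / (10.7 × 6.83 − 12.3 × 3.52) = 1.6 / 29.8 = 0.0537 V⁻¹.

λ = 0.0537 V⁻¹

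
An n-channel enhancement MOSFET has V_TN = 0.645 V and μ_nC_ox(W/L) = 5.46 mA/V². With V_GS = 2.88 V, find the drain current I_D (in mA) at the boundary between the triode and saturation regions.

I_D = 13.6 mA

At the boundary V_DS = V_ov = V_GS − V_TN = 2.88 − 0.645 = 2.23 V.
I_D = ½ k_n V_ov² = 0.5 × 5.46 × 2.23² = 13.6 mA.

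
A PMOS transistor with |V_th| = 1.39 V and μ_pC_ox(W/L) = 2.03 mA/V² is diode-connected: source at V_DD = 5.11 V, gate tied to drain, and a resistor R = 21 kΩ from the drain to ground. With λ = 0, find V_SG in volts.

V_SG = 1.78 V

With gate tied to drain, V_SG = V_SD ≥ V_SG − |V_th|, so the device is in saturation.
KCL at the drain: ½ k_p (V_SG − |V_th|)² = (V_DD − V_SG)/R.
Let x = V_SG − 1.39. Then 21.3 x² + x − 3.72 = 0, giving x = 0.395 V (positive root), so V_SG = 1.78 V.
I_D = (V_DD − V_SG)/R = (5.11 − 1.78) / 21 = 0.158 mA.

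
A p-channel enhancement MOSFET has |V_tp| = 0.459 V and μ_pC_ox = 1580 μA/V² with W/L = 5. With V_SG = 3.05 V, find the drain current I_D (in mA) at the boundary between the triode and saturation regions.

I_D = 26.5 mA

At the boundary V_SD = V_ov = V_SG − |V_tp| = 3.05 − 0.459 = 2.59 V.
k_p = μ_pC_ox · (W/L) = 7.9 mA/V².
I_D = ½ k_p V_ov² = 0.5 × 7.9 × 2.59² = 26.5 mA.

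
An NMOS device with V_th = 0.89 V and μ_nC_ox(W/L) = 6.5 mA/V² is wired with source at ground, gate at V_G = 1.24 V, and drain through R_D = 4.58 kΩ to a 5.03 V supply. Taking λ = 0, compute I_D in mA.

I_D = 0.398 mA

V_GS = V_G = 1.24 V, so V_ov = 1.24 − 0.89 = 0.35 V.
Assume saturation: I_D = ½ k_n V_ov² = 0.5 × 6.5 × 0.35² = 0.398 mA, giving V_DS = V_DD − I_D R_D = 5.03 − 0.398 × 4.58 = 3.21 V.
V_DS = 3.21 V ≥ V_ov = 0.35 V, confirming saturation.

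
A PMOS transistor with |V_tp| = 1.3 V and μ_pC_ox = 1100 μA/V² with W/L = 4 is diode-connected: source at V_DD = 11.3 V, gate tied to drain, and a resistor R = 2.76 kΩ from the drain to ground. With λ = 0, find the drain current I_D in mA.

With gate tied to drain, V_SG = V_SD ≥ V_SG − |V_tp|, so the device is in saturation.
k_p = μ_pC_ox · (W/L) = 4.4 mA/V².
KCL at the drain: ½ k_p (V_SG − |V_tp|)² = (V_DD − V_SG)/R.
Let x = V_SG − 1.3. Then 6.07 x² + x − 10 = 0, giving x = 1.2 V (positive root), so V_SG = 2.5 V.
I_D = (V_DD − V_SG)/R = (11.3 − 2.5) / 2.76 = 3.19 mA.

I_D = 3.19 mA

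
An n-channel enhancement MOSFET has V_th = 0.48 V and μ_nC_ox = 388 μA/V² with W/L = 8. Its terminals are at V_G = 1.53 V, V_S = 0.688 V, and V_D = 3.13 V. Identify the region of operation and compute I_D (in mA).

V_GS = V_G − V_S = 1.53 − 0.688 = 0.842 V; V_DS = V_D − V_S = 3.13 − 0.688 = 2.44 V.
k_n = μ_nC_ox · (W/L) = 3.104 mA/V².
V_ov = V_GS − V_th = 0.842 − 0.48 = 0.362 V.
Since V_DS = 2.44 V ≥ V_ov = 0.362 V, the device is in saturation.
I_D = ½ k_n V_ov² = 0.5 × 3.104 × 0.362² = 0.203 mA.

Saturation; I_D = 0.203 mA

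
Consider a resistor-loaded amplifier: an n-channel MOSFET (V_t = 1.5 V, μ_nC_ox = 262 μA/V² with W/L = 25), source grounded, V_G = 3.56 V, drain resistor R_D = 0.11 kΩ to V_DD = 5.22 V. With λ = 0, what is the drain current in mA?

I_D = 13.9 mA

V_GS = V_G = 3.56 V, so V_ov = 3.56 − 1.5 = 2.06 V.
k_n = μ_nC_ox · (W/L) = 6.55 mA/V².
Assume saturation: I_D = ½ k_n V_ov² = 0.5 × 6.55 × 2.06² = 13.9 mA, giving V_DS = V_DD − I_D R_D = 5.22 − 13.9 × 0.11 = 3.69 V.
V_DS = 3.69 V ≥ V_ov = 2.06 V, confirming saturation.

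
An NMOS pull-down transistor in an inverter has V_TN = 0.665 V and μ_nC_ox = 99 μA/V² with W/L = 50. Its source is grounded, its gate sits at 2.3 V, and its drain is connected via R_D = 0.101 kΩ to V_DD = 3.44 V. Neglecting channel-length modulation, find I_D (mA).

V_GS = V_G = 2.3 V, so V_ov = 2.3 − 0.665 = 1.63 V.
k_n = μ_nC_ox · (W/L) = 4.95 mA/V².
Assume saturation: I_D = ½ k_n V_ov² = 0.5 × 4.95 × 1.63² = 6.62 mA, giving V_DS = V_DD − I_D R_D = 3.44 − 6.62 × 0.101 = 2.77 V.
V_DS = 2.77 V ≥ V_ov = 1.63 V, confirming saturation.

I_D = 6.62 mA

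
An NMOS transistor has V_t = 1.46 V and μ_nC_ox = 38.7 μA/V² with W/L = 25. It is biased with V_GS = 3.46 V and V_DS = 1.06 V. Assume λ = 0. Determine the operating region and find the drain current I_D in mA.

Triode; I_D = 1.51 mA

k_n = μ_nC_ox · (W/L) = 0.9675 mA/V².
V_ov = V_GS − V_t = 3.46 − 1.46 = 2 V.
Since V_DS = 1.06 V < V_ov = 2 V, the device is in the triode region.
I_D = k_n [V_ov · V_DS − ½ V_DS²] = 0.9675 × [2 × 1.06 − 0.5 × 1.06²] = 1.51 mA.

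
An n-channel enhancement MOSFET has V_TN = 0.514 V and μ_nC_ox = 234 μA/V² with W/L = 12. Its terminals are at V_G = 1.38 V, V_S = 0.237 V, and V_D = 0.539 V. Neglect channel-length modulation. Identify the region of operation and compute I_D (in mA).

V_GS = V_G − V_S = 1.38 − 0.237 = 1.14 V; V_DS = V_D − V_S = 0.539 − 0.237 = 0.302 V.
k_n = μ_nC_ox · (W/L) = 2.808 mA/V².
V_ov = V_GS − V_TN = 1.14 − 0.514 = 0.629 V.
Since V_DS = 0.302 V < V_ov = 0.629 V, the device is in the triode region.
I_D = k_n [V_ov · V_DS − ½ V_DS²] = 2.808 × [0.629 × 0.302 − 0.5 × 0.302²] = 0.405 mA.

Triode; I_D = 0.405 mA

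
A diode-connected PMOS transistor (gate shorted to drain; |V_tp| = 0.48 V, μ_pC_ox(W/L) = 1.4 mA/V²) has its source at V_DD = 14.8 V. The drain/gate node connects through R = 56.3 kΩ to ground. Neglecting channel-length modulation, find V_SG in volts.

V_SG = 1.07 V

With gate tied to drain, V_SG = V_SD ≥ V_SG − |V_tp|, so the device is in saturation.
KCL at the drain: ½ k_p (V_SG − |V_tp|)² = (V_DD − V_SG)/R.
Let x = V_SG − 0.48. Then 39.4 x² + x − 14.32 = 0, giving x = 0.59 V (positive root), so V_SG = 1.07 V.
I_D = (V_DD − V_SG)/R = (14.8 − 1.07) / 56.3 = 0.244 mA.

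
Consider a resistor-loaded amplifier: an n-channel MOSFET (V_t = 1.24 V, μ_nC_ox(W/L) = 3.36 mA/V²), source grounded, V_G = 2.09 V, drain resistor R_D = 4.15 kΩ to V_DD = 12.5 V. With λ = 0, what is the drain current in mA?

V_GS = V_G = 2.09 V, so V_ov = 2.09 − 1.24 = 0.85 V.
Assume saturation: I_D = ½ k_n V_ov² = 0.5 × 3.36 × 0.85² = 1.21 mA, giving V_DS = V_DD − I_D R_D = 12.5 − 1.21 × 4.15 = 7.46 V.
V_DS = 7.46 V ≥ V_ov = 0.85 V, confirming saturation.

I_D = 1.21 mA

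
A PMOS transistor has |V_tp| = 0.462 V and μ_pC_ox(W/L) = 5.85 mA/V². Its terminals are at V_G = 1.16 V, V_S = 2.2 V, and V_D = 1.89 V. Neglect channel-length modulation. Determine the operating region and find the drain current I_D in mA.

V_SG = V_S − V_G = 2.2 − 1.16 = 1.04 V; V_SD = V_S − V_D = 2.2 − 1.89 = 0.31 V.
V_ov = V_SG − |V_tp| = 1.04 − 0.462 = 0.578 V.
Since V_SD = 0.31 V < V_ov = 0.578 V, the device is in the triode region.
I_D = k_p [V_ov · V_SD − ½ V_SD²] = 5.85 × [0.578 × 0.31 − 0.5 × 0.31²] = 0.767 mA.

Triode; I_D = 0.767 mA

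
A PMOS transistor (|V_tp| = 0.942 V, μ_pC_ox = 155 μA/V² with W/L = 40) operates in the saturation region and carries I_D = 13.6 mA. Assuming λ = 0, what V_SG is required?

k_p = μ_pC_ox · (W/L) = 6.2 mA/V².
In saturation I_D = ½ k_p (V_SG − |V_tp|)², so V_SG − |V_tp| = √(2 I_D / k_p) = √(2 × 13.6 / 6.2) = 2.09 V.
V_SG = 0.942 + 2.09 = 3.04 V.

V_SG = 3.04 V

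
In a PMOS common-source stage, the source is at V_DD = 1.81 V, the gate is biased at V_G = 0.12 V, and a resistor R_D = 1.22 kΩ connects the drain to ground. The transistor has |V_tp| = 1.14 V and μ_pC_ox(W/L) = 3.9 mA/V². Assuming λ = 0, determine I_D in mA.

V_SG = V_DD − V_G = 1.81 − 0.12 = 1.69 V, so V_ov = 1.69 − 1.14 = 0.55 V.
Assume saturation: I_D = ½ k_p V_ov² = 0.5 × 3.9 × 0.55² = 0.59 mA, giving V_SD = V_DD − I_D R_D = 1.81 − 0.59 × 1.22 = 1.09 V.
V_SD = 1.09 V ≥ V_ov = 0.55 V, confirming saturation.

I_D = 0.590 mA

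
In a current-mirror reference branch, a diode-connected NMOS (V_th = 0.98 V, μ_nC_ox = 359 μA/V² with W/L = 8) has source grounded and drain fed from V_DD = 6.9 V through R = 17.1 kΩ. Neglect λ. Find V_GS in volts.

V_GS = 1.45 V

With gate tied to drain, V_GS = V_DS ≥ V_GS − V_th, so the device is in saturation.
k_n = μ_nC_ox · (W/L) = 2.872 mA/V².
KCL at the drain: ½ k_n (V_GS − V_th)² = (V_DD − V_GS)/R.
Let x = V_GS − 0.98. Then 24.6 x² + x − 5.92 = 0, giving x = 0.471 V (positive root), so V_GS = 1.45 V.
I_D = (V_DD − V_GS)/R = (6.9 − 1.45) / 17.1 = 0.319 mA.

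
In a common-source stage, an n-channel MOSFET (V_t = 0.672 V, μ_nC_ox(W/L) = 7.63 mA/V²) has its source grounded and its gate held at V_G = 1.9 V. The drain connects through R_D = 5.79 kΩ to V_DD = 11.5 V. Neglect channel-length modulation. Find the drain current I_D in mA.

V_GS = V_G = 1.9 V, so V_ov = 1.9 − 0.672 = 1.23 V.
Assume saturation: I_D = ½ k_n V_ov² = 0.5 × 7.63 × 1.23² = 5.75 mA, giving V_DS = V_DD − I_D R_D = 11.5 − 5.75 × 5.79 = -21.8 V.
But -21.8 V < V_ov = 1.23 V, so the device is actually in triode.
In triode I_D = k_n[V_ov V_DS − ½ V_DS²] and I_D = (V_DD − V_DS)/R_D. Equating: 22.1 V_DS² − 55.25 V_DS + 11.5 = 0, giving V_DS = 0.229 V (the root below V_ov).
I_D = (11.5 − 0.229) / 5.79 = 1.95 mA.

I_D = 1.95 mA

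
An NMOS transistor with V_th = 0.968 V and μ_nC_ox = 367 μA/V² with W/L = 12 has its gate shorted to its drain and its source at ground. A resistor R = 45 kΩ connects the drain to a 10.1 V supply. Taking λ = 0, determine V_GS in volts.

With gate tied to drain, V_GS = V_DS ≥ V_GS − V_th, so the device is in saturation.
k_n = μ_nC_ox · (W/L) = 4.404 mA/V².
KCL at the drain: ½ k_n (V_GS − V_th)² = (V_DD − V_GS)/R.
Let x = V_GS − 0.968. Then 99.1 x² + x − 9.132 = 0, giving x = 0.299 V (positive root), so V_GS = 1.27 V.
I_D = (V_DD − V_GS)/R = (10.1 − 1.27) / 45 = 0.196 mA.

V_GS = 1.27 V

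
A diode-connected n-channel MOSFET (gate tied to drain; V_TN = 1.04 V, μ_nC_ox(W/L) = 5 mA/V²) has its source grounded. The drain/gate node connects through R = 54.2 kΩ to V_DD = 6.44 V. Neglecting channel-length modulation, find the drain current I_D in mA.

With gate tied to drain, V_GS = V_DS ≥ V_GS − V_TN, so the device is in saturation.
KCL at the drain: ½ k_n (V_GS − V_TN)² = (V_DD − V_GS)/R.
Let x = V_GS − 1.04. Then 136 x² + x − 5.4 = 0, giving x = 0.196 V (positive root), so V_GS = 1.24 V.
I_D = (V_DD − V_GS)/R = (6.44 − 1.24) / 54.2 = 0.096 mA.

I_D = 0.0960 mA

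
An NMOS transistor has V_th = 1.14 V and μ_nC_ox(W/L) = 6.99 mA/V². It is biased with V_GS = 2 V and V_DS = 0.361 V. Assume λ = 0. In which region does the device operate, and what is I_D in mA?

V_ov = V_GS − V_th = 2 − 1.14 = 0.86 V.
Since V_DS = 0.361 V < V_ov = 0.86 V, the device is in the triode region.
I_D = k_n [V_ov · V_DS − ½ V_DS²] = 6.99 × [0.86 × 0.361 − 0.5 × 0.361²] = 1.71 mA.

Triode; I_D = 1.71 mA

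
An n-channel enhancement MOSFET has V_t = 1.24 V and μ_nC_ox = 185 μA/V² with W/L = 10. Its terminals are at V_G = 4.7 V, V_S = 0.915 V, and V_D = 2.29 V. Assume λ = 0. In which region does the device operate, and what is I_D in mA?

Triode; I_D = 4.73 mA

V_GS = V_G − V_S = 4.7 − 0.915 = 3.79 V; V_DS = V_D − V_S = 2.29 − 0.915 = 1.38 V.
k_n = μ_nC_ox · (W/L) = 1.85 mA/V².
V_ov = V_GS − V_t = 3.79 − 1.24 = 2.54 V.
Since V_DS = 1.38 V < V_ov = 2.54 V, the device is in the triode region.
I_D = k_n [V_ov · V_DS − ½ V_DS²] = 1.85 × [2.54 × 1.38 − 0.5 × 1.38²] = 4.73 mA.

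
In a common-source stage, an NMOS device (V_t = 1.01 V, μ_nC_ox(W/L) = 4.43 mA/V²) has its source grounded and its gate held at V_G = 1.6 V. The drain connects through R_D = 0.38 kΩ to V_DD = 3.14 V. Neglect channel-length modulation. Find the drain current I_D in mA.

I_D = 0.771 mA

V_GS = V_G = 1.6 V, so V_ov = 1.6 − 1.01 = 0.59 V.
Assume saturation: I_D = ½ k_n V_ov² = 0.5 × 4.43 × 0.59² = 0.771 mA, giving V_DS = V_DD − I_D R_D = 3.14 − 0.771 × 0.38 = 2.85 V.
V_DS = 2.85 V ≥ V_ov = 0.59 V, confirming saturation.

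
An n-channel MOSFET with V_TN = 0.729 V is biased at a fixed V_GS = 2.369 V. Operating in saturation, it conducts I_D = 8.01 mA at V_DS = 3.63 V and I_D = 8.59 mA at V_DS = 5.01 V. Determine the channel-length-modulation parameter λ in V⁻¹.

λ = 0.0648 V⁻¹

With V_GS fixed, I_D ∝ (1 + λ V_DS) in saturation, so I_D2/I_D1 = (1 + λ V_DS2)/(1 + λ V_DS1).
8.59/8.01 = 1.072 = (1 + 5.01 λ)/(1 + 3.63 λ).
Solving: λ (I_D1 V_DS2 − I_D2 V_DS1) = I_D2 − I_D1, so λ = (8.59 − 8.01) / (8.01 × 5.01 − 8.59 × 3.63) = 0.58 / 8.95 = 0.0648 V⁻¹.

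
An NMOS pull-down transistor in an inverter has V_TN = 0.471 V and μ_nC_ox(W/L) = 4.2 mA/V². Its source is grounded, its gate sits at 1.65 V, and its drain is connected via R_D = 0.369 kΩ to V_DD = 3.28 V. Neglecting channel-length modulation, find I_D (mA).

V_GS = V_G = 1.65 V, so V_ov = 1.65 − 0.471 = 1.18 V.
Assume saturation: I_D = ½ k_n V_ov² = 0.5 × 4.2 × 1.18² = 2.92 mA, giving V_DS = V_DD − I_D R_D = 3.28 − 2.92 × 0.369 = 2.2 V.
V_DS = 2.2 V ≥ V_ov = 1.18 V, confirming saturation.

I_D = 2.92 mA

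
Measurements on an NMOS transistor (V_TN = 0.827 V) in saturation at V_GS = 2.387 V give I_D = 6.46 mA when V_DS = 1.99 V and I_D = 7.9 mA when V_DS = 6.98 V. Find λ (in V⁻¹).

λ = 0.0490 V⁻¹

With V_GS fixed, I_D ∝ (1 + λ V_DS) in saturation, so I_D2/I_D1 = (1 + λ V_DS2)/(1 + λ V_DS1).
7.9/6.46 = 1.223 = (1 + 6.98 λ)/(1 + 1.99 λ).
Solving: λ (I_D1 V_DS2 − I_D2 V_DS1) = I_D2 − I_D1, so λ = (7.9 − 6.46) / (6.46 × 6.98 − 7.9 × 1.99) = 1.44 / 29.4 = 0.049 V⁻¹.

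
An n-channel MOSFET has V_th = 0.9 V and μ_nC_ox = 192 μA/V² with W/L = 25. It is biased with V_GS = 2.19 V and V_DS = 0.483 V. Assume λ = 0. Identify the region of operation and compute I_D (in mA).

k_n = μ_nC_ox · (W/L) = 4.8 mA/V².
V_ov = V_GS − V_th = 2.19 − 0.9 = 1.29 V.
Since V_DS = 0.483 V < V_ov = 1.29 V, the device is in the triode region.
I_D = k_n [V_ov · V_DS − ½ V_DS²] = 4.8 × [1.29 × 0.483 − 0.5 × 0.483²] = 2.43 mA.

Triode; I_D = 2.43 mA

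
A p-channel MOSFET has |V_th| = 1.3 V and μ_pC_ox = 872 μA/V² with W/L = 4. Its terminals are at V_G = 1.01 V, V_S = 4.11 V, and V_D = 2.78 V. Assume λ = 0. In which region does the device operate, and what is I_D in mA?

Triode; I_D = 5.27 mA

V_SG = V_S − V_G = 4.11 − 1.01 = 3.1 V; V_SD = V_S − V_D = 4.11 − 2.78 = 1.33 V.
k_p = μ_pC_ox · (W/L) = 3.488 mA/V².
V_ov = V_SG − |V_th| = 3.1 − 1.3 = 1.8 V.
Since V_SD = 1.33 V < V_ov = 1.8 V, the device is in the triode region.
I_D = k_p [V_ov · V_SD − ½ V_SD²] = 3.488 × [1.8 × 1.33 − 0.5 × 1.33²] = 5.27 mA.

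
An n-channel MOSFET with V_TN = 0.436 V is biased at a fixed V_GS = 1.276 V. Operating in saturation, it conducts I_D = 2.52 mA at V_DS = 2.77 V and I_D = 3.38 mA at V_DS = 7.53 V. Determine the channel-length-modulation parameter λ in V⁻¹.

λ = 0.0895 V⁻¹

With V_GS fixed, I_D ∝ (1 + λ V_DS) in saturation, so I_D2/I_D1 = (1 + λ V_DS2)/(1 + λ V_DS1).
3.38/2.52 = 1.341 = (1 + 7.53 λ)/(1 + 2.77 λ).
Solving: λ (I_D1 V_DS2 − I_D2 V_DS1) = I_D2 − I_D1, so λ = (3.38 − 2.52) / (2.52 × 7.53 − 3.38 × 2.77) = 0.86 / 9.61 = 0.0895 V⁻¹.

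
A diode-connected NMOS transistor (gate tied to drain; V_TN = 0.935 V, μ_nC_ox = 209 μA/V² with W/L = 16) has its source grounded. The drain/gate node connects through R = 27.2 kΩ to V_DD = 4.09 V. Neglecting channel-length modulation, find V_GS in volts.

With gate tied to drain, V_GS = V_DS ≥ V_GS − V_TN, so the device is in saturation.
k_n = μ_nC_ox · (W/L) = 3.344 mA/V².
KCL at the drain: ½ k_n (V_GS − V_TN)² = (V_DD − V_GS)/R.
Let x = V_GS − 0.935. Then 45.5 x² + x − 3.155 = 0, giving x = 0.253 V (positive root), so V_GS = 1.19 V.
I_D = (V_DD − V_GS)/R = (4.09 − 1.19) / 27.2 = 0.107 mA.

V_GS = 1.19 V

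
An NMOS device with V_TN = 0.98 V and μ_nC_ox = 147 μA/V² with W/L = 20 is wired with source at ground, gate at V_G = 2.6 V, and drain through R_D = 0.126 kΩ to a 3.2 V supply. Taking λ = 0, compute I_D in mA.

I_D = 3.86 mA

V_GS = V_G = 2.6 V, so V_ov = 2.6 − 0.98 = 1.62 V.
k_n = μ_nC_ox · (W/L) = 2.94 mA/V².
Assume saturation: I_D = ½ k_n V_ov² = 0.5 × 2.94 × 1.62² = 3.86 mA, giving V_DS = V_DD − I_D R_D = 3.2 − 3.86 × 0.126 = 2.71 V.
V_DS = 2.71 V ≥ V_ov = 1.62 V, confirming saturation.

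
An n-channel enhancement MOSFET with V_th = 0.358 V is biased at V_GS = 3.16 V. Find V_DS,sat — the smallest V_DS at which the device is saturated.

V_DS,sat = 2.80 V

The boundary between triode and saturation is V_DS = V_GS − V_th = V_ov.
V_ov = 3.16 − 0.358 = 2.8 V.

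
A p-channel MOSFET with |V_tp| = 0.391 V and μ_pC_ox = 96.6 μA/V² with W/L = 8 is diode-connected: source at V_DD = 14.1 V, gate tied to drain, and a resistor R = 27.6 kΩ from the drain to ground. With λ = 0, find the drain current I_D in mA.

I_D = 0.457 mA

With gate tied to drain, V_SG = V_SD ≥ V_SG − |V_tp|, so the device is in saturation.
k_p = μ_pC_ox · (W/L) = 0.7728 mA/V².
KCL at the drain: ½ k_p (V_SG − |V_tp|)² = (V_DD − V_SG)/R.
Let x = V_SG − 0.391. Then 10.7 x² + x − 13.71 = 0, giving x = 1.09 V (positive root), so V_SG = 1.48 V.
I_D = (V_DD − V_SG)/R = (14.1 − 1.48) / 27.6 = 0.457 mA.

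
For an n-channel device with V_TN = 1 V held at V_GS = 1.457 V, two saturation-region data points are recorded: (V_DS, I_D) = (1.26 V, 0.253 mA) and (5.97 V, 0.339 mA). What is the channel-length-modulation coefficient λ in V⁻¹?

With V_GS fixed, I_D ∝ (1 + λ V_DS) in saturation, so I_D2/I_D1 = (1 + λ V_DS2)/(1 + λ V_DS1).
0.339/0.253 = 1.34 = (1 + 5.97 λ)/(1 + 1.26 λ).
Solving: λ (I_D1 V_DS2 − I_D2 V_DS1) = I_D2 − I_D1, so λ = (0.339 − 0.253) / (0.253 × 5.97 − 0.339 × 1.26) = 0.086 / 1.08 = 0.0794 V⁻¹.

λ = 0.0794 V⁻¹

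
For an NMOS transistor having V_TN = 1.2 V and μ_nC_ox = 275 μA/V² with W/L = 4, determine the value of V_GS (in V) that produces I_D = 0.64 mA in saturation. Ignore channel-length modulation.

V_GS = 2.28 V

k_n = μ_nC_ox · (W/L) = 1.1 mA/V².
In saturation I_D = ½ k_n (V_GS − V_TN)², so V_GS − V_TN = √(2 I_D / k_n) = √(2 × 0.64 / 1.1) = 1.08 V.
V_GS = 1.2 + 1.08 = 2.28 V.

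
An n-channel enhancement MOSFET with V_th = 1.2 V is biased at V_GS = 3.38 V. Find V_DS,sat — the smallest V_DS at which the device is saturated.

The boundary between triode and saturation is V_DS = V_GS − V_th = V_ov.
V_ov = 3.38 − 1.2 = 2.18 V.

V_DS,sat = 2.18 V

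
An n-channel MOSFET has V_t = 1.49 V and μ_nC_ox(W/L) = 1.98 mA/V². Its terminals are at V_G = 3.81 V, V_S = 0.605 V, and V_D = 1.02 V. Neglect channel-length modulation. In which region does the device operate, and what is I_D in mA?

Triode; I_D = 1.24 mA

V_GS = V_G − V_S = 3.81 − 0.605 = 3.21 V; V_DS = V_D − V_S = 1.02 − 0.605 = 0.415 V.
V_ov = V_GS − V_t = 3.21 − 1.49 = 1.72 V.
Since V_DS = 0.415 V < V_ov = 1.72 V, the device is in the triode region.
I_D = k_n [V_ov · V_DS − ½ V_DS²] = 1.98 × [1.72 × 0.415 − 0.5 × 0.415²] = 1.24 mA.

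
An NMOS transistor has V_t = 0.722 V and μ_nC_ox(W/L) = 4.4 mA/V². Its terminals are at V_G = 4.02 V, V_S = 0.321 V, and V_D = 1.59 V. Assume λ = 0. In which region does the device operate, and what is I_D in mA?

V_GS = V_G − V_S = 4.02 − 0.321 = 3.7 V; V_DS = V_D − V_S = 1.59 − 0.321 = 1.27 V.
V_ov = V_GS − V_t = 3.7 − 0.722 = 2.98 V.
Since V_DS = 1.27 V < V_ov = 2.98 V, the device is in the triode region.
I_D = k_n [V_ov · V_DS − ½ V_DS²] = 4.4 × [2.98 × 1.27 − 0.5 × 1.27²] = 13.1 mA.

Triode; I_D = 13.1 mA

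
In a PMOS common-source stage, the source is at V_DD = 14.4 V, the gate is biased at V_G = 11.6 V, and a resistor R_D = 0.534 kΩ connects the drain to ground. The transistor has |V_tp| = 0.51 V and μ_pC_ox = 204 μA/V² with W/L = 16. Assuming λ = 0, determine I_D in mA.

V_SG = V_DD − V_G = 14.4 − 11.6 = 2.8 V, so V_ov = 2.8 − 0.51 = 2.29 V.
k_p = μ_pC_ox · (W/L) = 3.264 mA/V².
Assume saturation: I_D = ½ k_p V_ov² = 0.5 × 3.264 × 2.29² = 8.56 mA, giving V_SD = V_DD − I_D R_D = 14.4 − 8.56 × 0.534 = 9.83 V.
V_SD = 9.83 V ≥ V_ov = 2.29 V, confirming saturation.

I_D = 8.56 mA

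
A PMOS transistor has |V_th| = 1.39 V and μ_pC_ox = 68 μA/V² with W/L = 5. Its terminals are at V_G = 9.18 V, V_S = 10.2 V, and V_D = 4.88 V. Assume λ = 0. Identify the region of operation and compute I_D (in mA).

Cutoff; I_D = 0 mA

V_SG = V_S − V_G = 10.2 − 9.18 = 1.02 V; V_SD = V_S − V_D = 10.2 − 4.88 = 5.32 V.
V_SG = 1.02 V < |V_th| = 1.39 V, so the transistor is in cutoff.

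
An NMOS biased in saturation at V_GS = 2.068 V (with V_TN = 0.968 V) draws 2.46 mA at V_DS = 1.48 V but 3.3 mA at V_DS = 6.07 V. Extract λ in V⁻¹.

λ = 0.0836 V⁻¹

With V_GS fixed, I_D ∝ (1 + λ V_DS) in saturation, so I_D2/I_D1 = (1 + λ V_DS2)/(1 + λ V_DS1).
3.3/2.46 = 1.341 = (1 + 6.07 λ)/(1 + 1.48 λ).
Solving: λ (I_D1 V_DS2 − I_D2 V_DS1) = I_D2 − I_D1, so λ = (3.3 − 2.46) / (2.46 × 6.07 − 3.3 × 1.48) = 0.84 / 10 = 0.0836 V⁻¹.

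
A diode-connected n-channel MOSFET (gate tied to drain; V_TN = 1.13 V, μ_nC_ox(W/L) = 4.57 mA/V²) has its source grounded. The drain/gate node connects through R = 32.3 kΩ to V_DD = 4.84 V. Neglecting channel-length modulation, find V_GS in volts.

V_GS = 1.35 V

With gate tied to drain, V_GS = V_DS ≥ V_GS − V_TN, so the device is in saturation.
KCL at the drain: ½ k_n (V_GS − V_TN)² = (V_DD − V_GS)/R.
Let x = V_GS − 1.13. Then 73.8 x² + x − 3.71 = 0, giving x = 0.218 V (positive root), so V_GS = 1.35 V.
I_D = (V_DD − V_GS)/R = (4.84 − 1.35) / 32.3 = 0.108 mA.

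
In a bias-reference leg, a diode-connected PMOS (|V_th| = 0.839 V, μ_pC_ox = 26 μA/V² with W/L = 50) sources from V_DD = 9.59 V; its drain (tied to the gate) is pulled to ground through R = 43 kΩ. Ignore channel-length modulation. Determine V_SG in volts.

With gate tied to drain, V_SG = V_SD ≥ V_SG − |V_th|, so the device is in saturation.
k_p = μ_pC_ox · (W/L) = 1.3 mA/V².
KCL at the drain: ½ k_p (V_SG − |V_th|)² = (V_DD − V_SG)/R.
Let x = V_SG − 0.839. Then 27.9 x² + x − 8.751 = 0, giving x = 0.542 V (positive root), so V_SG = 1.38 V.
I_D = (V_DD − V_SG)/R = (9.59 − 1.38) / 43 = 0.191 mA.

V_SG = 1.38 V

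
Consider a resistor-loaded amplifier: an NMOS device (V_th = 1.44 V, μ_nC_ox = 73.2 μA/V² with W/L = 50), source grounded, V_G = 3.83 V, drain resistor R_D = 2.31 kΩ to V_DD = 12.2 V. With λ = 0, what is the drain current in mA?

I_D = 4.99 mA

V_GS = V_G = 3.83 V, so V_ov = 3.83 − 1.44 = 2.39 V.
k_n = μ_nC_ox · (W/L) = 3.66 mA/V².
Assume saturation: I_D = ½ k_n V_ov² = 0.5 × 3.66 × 2.39² = 10.5 mA, giving V_DS = V_DD − I_D R_D = 12.2 − 10.5 × 2.31 = -11.9 V.
But -11.9 V < V_ov = 2.39 V, so the device is actually in triode.
In triode I_D = k_n[V_ov V_DS − ½ V_DS²] and I_D = (V_DD − V_DS)/R_D. Equating: 4.23 V_DS² − 21.21 V_DS + 12.2 = 0, giving V_DS = 0.663 V (the root below V_ov).
I_D = (12.2 − 0.663) / 2.31 = 4.99 mA.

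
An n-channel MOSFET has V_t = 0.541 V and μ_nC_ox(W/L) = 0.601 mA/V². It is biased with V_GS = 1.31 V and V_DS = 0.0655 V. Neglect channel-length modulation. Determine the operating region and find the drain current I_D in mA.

Triode; I_D = 0.0290 mA

V_ov = V_GS − V_t = 1.31 − 0.541 = 0.769 V.
Since V_DS = 0.0655 V < V_ov = 0.769 V, the device is in the triode region.
I_D = k_n [V_ov · V_DS − ½ V_DS²] = 0.601 × [0.769 × 0.0655 − 0.5 × 0.0655²] = 0.029 mA.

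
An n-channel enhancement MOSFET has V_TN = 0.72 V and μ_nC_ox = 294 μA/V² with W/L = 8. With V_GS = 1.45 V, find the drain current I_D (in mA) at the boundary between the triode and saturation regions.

At the boundary V_DS = V_ov = V_GS − V_TN = 1.45 − 0.72 = 0.73 V.
k_n = μ_nC_ox · (W/L) = 2.352 mA/V².
I_D = ½ k_n V_ov² = 0.5 × 2.352 × 0.73² = 0.627 mA.

I_D = 0.627 mA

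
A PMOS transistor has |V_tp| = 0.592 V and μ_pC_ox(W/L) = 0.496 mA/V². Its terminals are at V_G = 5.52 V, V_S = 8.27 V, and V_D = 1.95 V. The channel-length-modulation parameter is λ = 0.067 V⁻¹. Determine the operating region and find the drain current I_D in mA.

Saturation; I_D = 1.64 mA

V_SG = V_S − V_G = 8.27 − 5.52 = 2.75 V; V_SD = V_S − V_D = 8.27 − 1.95 = 6.32 V.
V_ov = V_SG − |V_tp| = 2.75 − 0.592 = 2.16 V.
Since V_SD = 6.32 V ≥ V_ov = 2.16 V, the device is in saturation.
I_D = ½ k_p V_ov² (1 + λ V_SD) = 0.5 × 0.496 × 2.16² × (1 + 0.067 × 6.32) = 1.64 mA.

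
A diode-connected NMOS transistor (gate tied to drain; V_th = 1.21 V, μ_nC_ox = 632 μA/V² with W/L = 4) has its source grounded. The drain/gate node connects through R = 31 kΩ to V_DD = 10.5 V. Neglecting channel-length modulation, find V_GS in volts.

With gate tied to drain, V_GS = V_DS ≥ V_GS − V_th, so the device is in saturation.
k_n = μ_nC_ox · (W/L) = 2.528 mA/V².
KCL at the drain: ½ k_n (V_GS − V_th)² = (V_DD − V_GS)/R.
Let x = V_GS − 1.21. Then 39.2 x² + x − 9.29 = 0, giving x = 0.474 V (positive root), so V_GS = 1.68 V.
I_D = (V_DD − V_GS)/R = (10.5 − 1.68) / 31 = 0.284 mA.

V_GS = 1.68 V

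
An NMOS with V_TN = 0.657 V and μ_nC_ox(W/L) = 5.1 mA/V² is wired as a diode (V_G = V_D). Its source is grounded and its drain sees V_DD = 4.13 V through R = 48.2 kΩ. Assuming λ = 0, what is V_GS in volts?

With gate tied to drain, V_GS = V_DS ≥ V_GS − V_TN, so the device is in saturation.
KCL at the drain: ½ k_n (V_GS − V_TN)² = (V_DD − V_GS)/R.
Let x = V_GS − 0.657. Then 123 x² + x − 3.473 = 0, giving x = 0.164 V (positive root), so V_GS = 0.821 V.
I_D = (V_DD − V_GS)/R = (4.13 − 0.821) / 48.2 = 0.0686 mA.

V_GS = 0.821 V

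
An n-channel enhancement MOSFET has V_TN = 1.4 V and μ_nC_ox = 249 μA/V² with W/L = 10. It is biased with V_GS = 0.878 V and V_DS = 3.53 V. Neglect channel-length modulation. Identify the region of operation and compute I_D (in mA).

V_GS = 0.878 V < V_TN = 1.4 V, so the transistor is in cutoff.

Cutoff; I_D = 0 mA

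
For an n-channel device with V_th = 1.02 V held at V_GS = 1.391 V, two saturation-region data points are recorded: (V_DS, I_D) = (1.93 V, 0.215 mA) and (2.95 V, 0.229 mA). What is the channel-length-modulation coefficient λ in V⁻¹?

With V_GS fixed, I_D ∝ (1 + λ V_DS) in saturation, so I_D2/I_D1 = (1 + λ V_DS2)/(1 + λ V_DS1).
0.229/0.215 = 1.065 = (1 + 2.95 λ)/(1 + 1.93 λ).
Solving: λ (I_D1 V_DS2 − I_D2 V_DS1) = I_D2 − I_D1, so λ = (0.229 − 0.215) / (0.215 × 2.95 − 0.229 × 1.93) = 0.014 / 0.192 = 0.0728 V⁻¹.

λ = 0.0728 V⁻¹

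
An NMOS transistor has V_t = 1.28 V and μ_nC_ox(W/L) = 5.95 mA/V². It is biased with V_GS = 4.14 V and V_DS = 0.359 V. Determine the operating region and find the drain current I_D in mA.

Triode; I_D = 5.73 mA

V_ov = V_GS − V_t = 4.14 − 1.28 = 2.86 V.
Since V_DS = 0.359 V < V_ov = 2.86 V, the device is in the triode region.
I_D = k_n [V_ov · V_DS − ½ V_DS²] = 5.95 × [2.86 × 0.359 − 0.5 × 0.359²] = 5.73 mA.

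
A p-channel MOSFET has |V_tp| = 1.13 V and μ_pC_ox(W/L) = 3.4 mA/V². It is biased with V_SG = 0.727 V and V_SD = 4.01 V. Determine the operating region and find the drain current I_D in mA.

V_SG = 0.727 V < |V_tp| = 1.13 V, so the transistor is in cutoff.

Cutoff; I_D = 0 mA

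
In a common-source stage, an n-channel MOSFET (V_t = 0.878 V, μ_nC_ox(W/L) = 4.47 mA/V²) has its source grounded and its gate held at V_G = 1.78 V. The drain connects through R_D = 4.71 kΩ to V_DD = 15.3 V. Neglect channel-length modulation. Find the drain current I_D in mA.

I_D = 1.82 mA

V_GS = V_G = 1.78 V, so V_ov = 1.78 − 0.878 = 0.902 V.
Assume saturation: I_D = ½ k_n V_ov² = 0.5 × 4.47 × 0.902² = 1.82 mA, giving V_DS = V_DD − I_D R_D = 15.3 − 1.82 × 4.71 = 6.74 V.
V_DS = 6.74 V ≥ V_ov = 0.902 V, confirming saturation.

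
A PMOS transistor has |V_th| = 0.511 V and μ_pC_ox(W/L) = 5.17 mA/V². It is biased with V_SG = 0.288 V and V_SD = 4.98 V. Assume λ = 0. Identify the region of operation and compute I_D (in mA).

Cutoff; I_D = 0 mA

V_SG = 0.288 V < |V_th| = 0.511 V, so the transistor is in cutoff.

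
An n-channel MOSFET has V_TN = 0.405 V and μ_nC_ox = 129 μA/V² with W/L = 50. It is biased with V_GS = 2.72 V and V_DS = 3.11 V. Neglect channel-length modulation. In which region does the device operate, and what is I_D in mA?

Saturation; I_D = 17.3 mA

k_n = μ_nC_ox · (W/L) = 6.45 mA/V².
V_ov = V_GS − V_TN = 2.72 − 0.405 = 2.32 V.
Since V_DS = 3.11 V ≥ V_ov = 2.32 V, the device is in saturation.
I_D = ½ k_n V_ov² = 0.5 × 6.45 × 2.32² = 17.3 mA.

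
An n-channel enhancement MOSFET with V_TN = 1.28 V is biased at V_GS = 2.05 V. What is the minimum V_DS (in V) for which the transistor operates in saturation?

The boundary between triode and saturation is V_DS = V_GS − V_TN = V_ov.
V_ov = 2.05 − 1.28 = 0.77 V.

V_DS,sat = 0.770 V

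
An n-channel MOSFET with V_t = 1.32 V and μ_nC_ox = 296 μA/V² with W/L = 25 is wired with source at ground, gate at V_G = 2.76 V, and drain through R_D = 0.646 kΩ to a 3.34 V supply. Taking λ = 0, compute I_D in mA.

I_D = 4.40 mA

V_GS = V_G = 2.76 V, so V_ov = 2.76 − 1.32 = 1.44 V.
k_n = μ_nC_ox · (W/L) = 7.4 mA/V².
Assume saturation: I_D = ½ k_n V_ov² = 0.5 × 7.4 × 1.44² = 7.67 mA, giving V_DS = V_DD − I_D R_D = 3.34 − 7.67 × 0.646 = -1.62 V.
But -1.62 V < V_ov = 1.44 V, so the device is actually in triode.
In triode I_D = k_n[V_ov V_DS − ½ V_DS²] and I_D = (V_DD − V_DS)/R_D. Equating: 2.39 V_DS² − 7.884 V_DS + 3.34 = 0, giving V_DS = 0.499 V (the root below V_ov).
I_D = (3.34 − 0.499) / 0.646 = 4.4 mA.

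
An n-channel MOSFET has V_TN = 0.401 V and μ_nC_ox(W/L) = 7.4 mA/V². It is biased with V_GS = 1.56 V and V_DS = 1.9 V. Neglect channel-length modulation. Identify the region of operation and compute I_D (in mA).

Saturation; I_D = 4.97 mA

V_ov = V_GS − V_TN = 1.56 − 0.401 = 1.16 V.
Since V_DS = 1.9 V ≥ V_ov = 1.16 V, the device is in saturation.
I_D = ½ k_n V_ov² = 0.5 × 7.4 × 1.16² = 4.97 mA.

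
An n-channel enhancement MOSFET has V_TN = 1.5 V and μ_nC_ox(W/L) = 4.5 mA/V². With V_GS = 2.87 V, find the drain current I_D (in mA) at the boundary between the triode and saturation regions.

I_D = 4.22 mA

At the boundary V_DS = V_ov = V_GS − V_TN = 2.87 − 1.5 = 1.37 V.
I_D = ½ k_n V_ov² = 0.5 × 4.5 × 1.37² = 4.22 mA.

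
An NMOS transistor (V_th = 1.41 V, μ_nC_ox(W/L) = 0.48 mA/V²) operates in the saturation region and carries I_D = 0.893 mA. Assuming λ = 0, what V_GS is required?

V_GS = 3.34 V

In saturation I_D = ½ k_n (V_GS − V_th)², so V_GS − V_th = √(2 I_D / k_n) = √(2 × 0.893 / 0.48) = 1.93 V.
V_GS = 1.41 + 1.93 = 3.34 V.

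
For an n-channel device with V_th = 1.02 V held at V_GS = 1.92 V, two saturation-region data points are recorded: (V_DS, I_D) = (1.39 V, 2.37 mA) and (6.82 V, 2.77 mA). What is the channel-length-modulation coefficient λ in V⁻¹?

λ = 0.0325 V⁻¹

With V_GS fixed, I_D ∝ (1 + λ V_DS) in saturation, so I_D2/I_D1 = (1 + λ V_DS2)/(1 + λ V_DS1).
2.77/2.37 = 1.169 = (1 + 6.82 λ)/(1 + 1.39 λ).
Solving: λ (I_D1 V_DS2 − I_D2 V_DS1) = I_D2 − I_D1, so λ = (2.77 − 2.37) / (2.37 × 6.82 − 2.77 × 1.39) = 0.4 / 12.3 = 0.0325 V⁻¹.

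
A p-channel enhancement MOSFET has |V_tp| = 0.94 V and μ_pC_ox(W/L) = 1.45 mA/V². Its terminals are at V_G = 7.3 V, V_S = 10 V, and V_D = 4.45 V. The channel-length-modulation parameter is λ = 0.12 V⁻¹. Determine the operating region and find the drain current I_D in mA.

V_SG = V_S − V_G = 10 − 7.3 = 2.7 V; V_SD = V_S − V_D = 10 − 4.45 = 5.55 V.
V_ov = V_SG − |V_tp| = 2.7 − 0.94 = 1.76 V.
Since V_SD = 5.55 V ≥ V_ov = 1.76 V, the device is in saturation.
I_D = ½ k_p V_ov² (1 + λ V_SD) = 0.5 × 1.45 × 1.76² × (1 + 0.12 × 5.55) = 3.74 mA.

Saturation; I_D = 3.74 mA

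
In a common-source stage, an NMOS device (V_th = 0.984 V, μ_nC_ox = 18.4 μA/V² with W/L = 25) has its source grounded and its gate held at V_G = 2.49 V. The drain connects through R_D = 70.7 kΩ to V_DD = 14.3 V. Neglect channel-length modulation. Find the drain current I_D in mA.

I_D = 0.198 mA

V_GS = V_G = 2.49 V, so V_ov = 2.49 − 0.984 = 1.51 V.
k_n = μ_nC_ox · (W/L) = 0.46 mA/V².
Assume saturation: I_D = ½ k_n V_ov² = 0.5 × 0.46 × 1.51² = 0.522 mA, giving V_DS = V_DD − I_D R_D = 14.3 − 0.522 × 70.7 = -22.6 V.
But -22.6 V < V_ov = 1.51 V, so the device is actually in triode.
In triode I_D = k_n[V_ov V_DS − ½ V_DS²] and I_D = (V_DD − V_DS)/R_D. Equating: 16.3 V_DS² − 49.98 V_DS + 14.3 = 0, giving V_DS = 0.319 V (the root below V_ov).
I_D = (14.3 − 0.319) / 70.7 = 0.198 mA.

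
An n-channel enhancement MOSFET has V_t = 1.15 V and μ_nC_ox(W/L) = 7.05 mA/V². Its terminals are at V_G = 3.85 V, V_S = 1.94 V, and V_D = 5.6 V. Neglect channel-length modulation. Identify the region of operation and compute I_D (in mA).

V_GS = V_G − V_S = 3.85 − 1.94 = 1.91 V; V_DS = V_D − V_S = 5.6 − 1.94 = 3.66 V.
V_ov = V_GS − V_t = 1.91 − 1.15 = 0.76 V.
Since V_DS = 3.66 V ≥ V_ov = 0.76 V, the device is in saturation.
I_D = ½ k_n V_ov² = 0.5 × 7.05 × 0.76² = 2.04 mA.

Saturation; I_D = 2.04 mA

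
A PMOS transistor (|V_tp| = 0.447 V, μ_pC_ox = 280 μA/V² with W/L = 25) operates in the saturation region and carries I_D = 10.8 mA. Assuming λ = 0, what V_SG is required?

k_p = μ_pC_ox · (W/L) = 7 mA/V².
In saturation I_D = ½ k_p (V_SG − |V_tp|)², so V_SG − |V_tp| = √(2 I_D / k_p) = √(2 × 10.8 / 7) = 1.76 V.
V_SG = 0.447 + 1.76 = 2.2 V.

V_SG = 2.20 V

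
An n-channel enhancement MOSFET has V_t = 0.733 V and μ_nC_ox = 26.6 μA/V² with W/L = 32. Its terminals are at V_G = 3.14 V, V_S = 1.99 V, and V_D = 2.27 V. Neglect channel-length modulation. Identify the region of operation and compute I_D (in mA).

Triode; I_D = 0.0660 mA

V_GS = V_G − V_S = 3.14 − 1.99 = 1.15 V; V_DS = V_D − V_S = 2.27 − 1.99 = 0.28 V.
k_n = μ_nC_ox · (W/L) = 0.8512 mA/V².
V_ov = V_GS − V_t = 1.15 − 0.733 = 0.417 V.
Since V_DS = 0.28 V < V_ov = 0.417 V, the device is in the triode region.
I_D = k_n [V_ov · V_DS − ½ V_DS²] = 0.8512 × [0.417 × 0.28 − 0.5 × 0.28²] = 0.066 mA.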